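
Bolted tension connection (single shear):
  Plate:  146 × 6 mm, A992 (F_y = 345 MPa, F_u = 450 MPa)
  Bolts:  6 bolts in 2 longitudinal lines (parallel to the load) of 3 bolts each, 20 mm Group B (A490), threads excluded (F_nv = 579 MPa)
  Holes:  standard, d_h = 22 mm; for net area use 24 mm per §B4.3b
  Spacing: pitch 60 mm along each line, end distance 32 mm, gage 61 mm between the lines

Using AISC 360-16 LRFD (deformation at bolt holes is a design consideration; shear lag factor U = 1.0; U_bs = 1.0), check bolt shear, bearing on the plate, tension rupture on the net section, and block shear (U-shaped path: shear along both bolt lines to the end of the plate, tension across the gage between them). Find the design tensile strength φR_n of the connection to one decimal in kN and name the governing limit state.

Bolt shear: A_b = π(20)²/4 = 314.16 mm². φR_n = 0.75 × 579 × 314.16 × 6 × 1 = 818.5 kN.
Bearing (6 mm plate, F_u = 450 MPa): end bolts L_c = 32 − 22/2 = 21, R_n = min(1.2×21×6×450, 2.4×20×6×450) = 68.04 kN/bolt; interior L_c = 60 − 22 = 38, R_n = 123.12 kN/bolt. φR_n = 0.75 × (2×68.04 + 4×123.12) = 471.4 kN.
Tension rupture (net): A_n = (146 − 2×24)×6 = 588 mm² (U = 1.0, A_e = A_n). φR_n = 0.75 × 450 × 588 = 198.5 kN.
Block shear: shear path 2×[32+2×60] = 2×152 mm, A_gv = 1824, A_nv = 2×(152 − 2.5×24)×6 = 1104 mm²; tension across gage: (61 − 1×24)×6 = 222 mm². R_n = min(0.6×450×1104, 0.6×345×1824) + 1.0×450×222 = min(298.08, 377.57) + 99.9 = 397.98 kN. φR_n = 0.75 × 397.98 = 298.5 kN.
Governing: min(818.5, 471.4, 198.5, 298.5) = 198.5 kN → net-section rupture.

198.5 kN (net-section rupture governs)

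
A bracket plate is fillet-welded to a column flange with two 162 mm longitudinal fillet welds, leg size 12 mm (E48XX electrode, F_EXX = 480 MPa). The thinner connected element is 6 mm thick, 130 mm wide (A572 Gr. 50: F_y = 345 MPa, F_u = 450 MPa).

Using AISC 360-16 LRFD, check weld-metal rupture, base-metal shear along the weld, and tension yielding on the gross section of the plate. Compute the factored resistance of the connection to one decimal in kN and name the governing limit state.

Weld metal: throat = 0.707×12 = 8.484 mm, L = 2×162 = 324 mm. φR_n = 0.75 × 0.6 × 480 × 8.484 × 324 = 593.7 kN.
Base metal shear (6 mm plate): yield φR_n = 1.0×0.6×345×6×324 = 402.4 kN; rupture φR_n = 0.75×0.6×450×6×324 = 393.7 kN; take 393.7 kN (rupture).
Tension yield (gross): A_g = 130×6 = 780 mm². φR_n = 0.90 × 345 × 780 = 242.2 kN.
Governing: min(593.7, 393.7, 242.2) = 242.2 kN → gross-section yield.

242.2 kN (gross-section yield governs)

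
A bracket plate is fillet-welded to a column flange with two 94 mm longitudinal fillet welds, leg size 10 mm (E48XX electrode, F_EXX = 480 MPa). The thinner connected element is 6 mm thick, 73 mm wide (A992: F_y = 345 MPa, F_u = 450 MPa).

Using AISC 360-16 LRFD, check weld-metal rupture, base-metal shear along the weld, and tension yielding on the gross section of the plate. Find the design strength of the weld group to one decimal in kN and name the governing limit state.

Weld metal: throat = 0.707×10 = 7.07 mm, L = 2×94 = 188 mm. φR_n = 0.75 × 0.6 × 480 × 7.07 × 188 = 287.1 kN.
Base metal shear (6 mm plate): yield φR_n = 1.0×0.6×345×6×188 = 233.5 kN; rupture φR_n = 0.75×0.6×450×6×188 = 228.4 kN; take 228.4 kN (rupture).
Tension yield (gross): A_g = 73×6 = 438 mm². φR_n = 0.90 × 345 × 438 = 136.0 kN.
Governing: min(287.1, 228.4, 136.0) = 136.0 kN → gross-section yield.

136.0 kN (gross-section yield governs)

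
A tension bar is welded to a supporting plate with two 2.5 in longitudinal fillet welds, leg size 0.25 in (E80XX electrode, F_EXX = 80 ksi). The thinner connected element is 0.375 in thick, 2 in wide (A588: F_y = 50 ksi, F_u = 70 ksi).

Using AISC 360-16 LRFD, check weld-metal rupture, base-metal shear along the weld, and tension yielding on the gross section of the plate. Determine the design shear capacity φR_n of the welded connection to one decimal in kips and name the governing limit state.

31.8 kips (weld metal governs)

Weld metal: throat = 0.707×0.25 = 0.17675 in, L = 2×2.5 = 5 in. φR_n = 0.75 × 0.6 × 80 × 0.17675 × 5 = 31.8 kips.
Base metal shear (0.375 in plate): yield φR_n = 1.0×0.6×50×0.375×5 = 56.3 kips; rupture φR_n = 0.75×0.6×70×0.375×5 = 59.1 kips; take 56.3 kips (yield).
Tension yield (gross): A_g = 2×0.375 = 0.75 in². φR_n = 0.90 × 50 × 0.75 = 33.8 kips.
Governing: min(31.8, 56.3, 33.8) = 31.8 kips → weld metal.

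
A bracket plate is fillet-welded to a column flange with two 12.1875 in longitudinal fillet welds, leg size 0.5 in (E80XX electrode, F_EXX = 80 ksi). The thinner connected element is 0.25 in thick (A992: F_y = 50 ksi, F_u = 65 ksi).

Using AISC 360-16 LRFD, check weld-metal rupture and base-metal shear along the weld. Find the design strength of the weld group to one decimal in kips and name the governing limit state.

178.2 kips (base-metal shear governs)

Weld metal: throat = 0.707×0.5 = 0.3535 in, L = 2×12.1875 = 24.375 in. φR_n = 0.75 × 0.6 × 80 × 0.3535 × 24.375 = 310.2 kips.
Base metal shear (0.25 in plate): yield φR_n = 1.0×0.6×50×0.25×24.375 = 182.8 kips; rupture φR_n = 0.75×0.6×65×0.25×24.375 = 178.2 kips; take 178.2 kips (rupture).
Governing: min(310.2, 178.2) = 178.2 kips → base-metal shear.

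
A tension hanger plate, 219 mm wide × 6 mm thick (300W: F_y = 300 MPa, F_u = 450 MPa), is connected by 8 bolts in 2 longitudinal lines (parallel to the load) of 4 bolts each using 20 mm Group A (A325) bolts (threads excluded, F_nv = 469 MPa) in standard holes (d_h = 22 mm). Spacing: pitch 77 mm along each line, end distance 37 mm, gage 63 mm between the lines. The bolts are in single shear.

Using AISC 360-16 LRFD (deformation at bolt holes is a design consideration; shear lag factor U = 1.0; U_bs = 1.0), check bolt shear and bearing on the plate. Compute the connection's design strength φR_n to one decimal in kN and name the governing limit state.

709.6 kN (bearing governs)

Bolt shear: A_b = π(20)²/4 = 314.16 mm². φR_n = 0.75 × 469 × 314.16 × 8 × 1 = 884.0 kN.
Bearing (6 mm plate, F_u = 450 MPa): end bolts L_c = 37 − 22/2 = 26, R_n = min(1.2×26×6×450, 2.4×20×6×450) = 84.24 kN/bolt; interior L_c = 77 − 22 = 55, R_n = 129.6 kN/bolt. φR_n = 0.75 × (2×84.24 + 6×129.6) = 709.6 kN.
Governing: min(884.0, 709.6) = 709.6 kN → bearing.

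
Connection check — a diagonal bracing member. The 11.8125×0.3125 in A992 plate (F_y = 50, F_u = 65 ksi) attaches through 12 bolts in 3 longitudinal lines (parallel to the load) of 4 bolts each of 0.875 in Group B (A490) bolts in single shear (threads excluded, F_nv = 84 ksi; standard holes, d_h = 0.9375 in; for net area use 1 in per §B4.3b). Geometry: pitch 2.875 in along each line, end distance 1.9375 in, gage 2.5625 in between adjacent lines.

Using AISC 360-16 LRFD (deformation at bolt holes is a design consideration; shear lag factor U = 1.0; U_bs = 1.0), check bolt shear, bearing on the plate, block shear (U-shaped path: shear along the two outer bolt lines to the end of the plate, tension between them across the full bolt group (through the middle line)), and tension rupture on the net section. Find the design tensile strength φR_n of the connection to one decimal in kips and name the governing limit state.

Bolt shear: A_b = π(0.875)²/4 = 0.60132 in². φR_n = 0.75 × 84 × 0.60132 × 12 × 1 = 454.6 kips.
Bearing (0.3125 in plate, F_u = 65 ksi): end bolts L_c = 1.9375 − 0.9375/2 = 1.46875, R_n = min(1.2×1.46875×0.3125×65, 2.4×0.875×0.3125×65) = 35.801 kips/bolt; interior L_c = 2.875 − 0.9375 = 1.9375, R_n = 42.656 kips/bolt. φR_n = 0.75 × (3×35.801 + 9×42.656) = 368.5 kips.
Block shear: shear path 2×[1.9375+3×2.875] = 2×10.5625 in, A_gv = 6.6016, A_nv = 2×(10.5625 − 3.5×1)×0.3125 = 4.4141 in²; tension across gage: (5.125 − 2×1)×0.3125 = 0.97656 in². R_n = min(0.6×65×4.4141, 0.6×50×6.6016) + 1.0×65×0.97656 = min(172.15, 198.05) + 63.476 = 235.63 kips. φR_n = 0.75 × 235.63 = 176.7 kips.
Tension rupture (net): A_n = (11.8125 − 3×1)×0.3125 = 2.7539 in² (U = 1.0, A_e = A_n). φR_n = 0.75 × 65 × 2.7539 = 134.3 kips.
Governing: min(454.6, 368.5, 176.7, 134.3) = 134.3 kips → net-section rupture.

134.3 kips (net-section rupture governs)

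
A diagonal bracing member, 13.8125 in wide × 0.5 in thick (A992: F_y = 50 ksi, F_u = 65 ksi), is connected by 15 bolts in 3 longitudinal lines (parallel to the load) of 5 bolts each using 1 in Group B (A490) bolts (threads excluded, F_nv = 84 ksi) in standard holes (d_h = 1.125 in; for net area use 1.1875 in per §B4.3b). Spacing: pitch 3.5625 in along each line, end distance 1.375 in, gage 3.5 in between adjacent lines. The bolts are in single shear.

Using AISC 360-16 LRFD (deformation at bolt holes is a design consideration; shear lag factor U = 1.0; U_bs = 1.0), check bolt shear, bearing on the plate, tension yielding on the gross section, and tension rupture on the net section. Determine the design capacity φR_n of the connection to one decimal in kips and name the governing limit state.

Bolt shear: A_b = π(1)²/4 = 0.7854 in². φR_n = 0.75 × 84 × 0.7854 × 15 × 1 = 742.2 kips.
Bearing (0.5 in plate, F_u = 65 ksi): end bolts L_c = 1.375 − 1.125/2 = 0.8125, R_n = min(1.2×0.8125×0.5×65, 2.4×1×0.5×65) = 31.688 kips/bolt; interior L_c = 3.5625 − 1.125 = 2.4375, R_n = 78 kips/bolt. φR_n = 0.75 × (3×31.688 + 12×78) = 773.3 kips.
Tension yield (gross): A_g = 13.8125×0.5 = 6.9063 in². φR_n = 0.90 × 50 × 6.9063 = 310.8 kips.
Tension rupture (net): A_n = (13.8125 − 3×1.1875)×0.5 = 5.125 in² (U = 1.0, A_e = A_n). φR_n = 0.75 × 65 × 5.125 = 249.8 kips.
Governing: min(742.2, 773.3, 310.8, 249.8) = 249.8 kips → net-section rupture.

249.8 kips (net-section rupture governs)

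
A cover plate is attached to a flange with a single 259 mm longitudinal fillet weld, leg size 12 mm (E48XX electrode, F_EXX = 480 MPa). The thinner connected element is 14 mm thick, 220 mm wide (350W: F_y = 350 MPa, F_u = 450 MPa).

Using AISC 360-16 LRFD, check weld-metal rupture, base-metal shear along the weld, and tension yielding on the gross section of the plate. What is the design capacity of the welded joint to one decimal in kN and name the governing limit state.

Weld metal: throat = 0.707×12 = 8.484 mm, L = 259 mm. φR_n = 0.75 × 0.6 × 480 × 8.484 × 259 = 474.6 kN.
Base metal shear (14 mm plate): yield φR_n = 1.0×0.6×350×14×259 = 761.5 kN; rupture φR_n = 0.75×0.6×450×14×259 = 734.3 kN; take 734.3 kN (rupture).
Tension yield (gross): A_g = 220×14 = 3080 mm². φR_n = 0.90 × 350 × 3080 = 970.2 kN.
Governing: min(474.6, 734.3, 970.2) = 474.6 kN → weld metal.

474.6 kN (weld metal governs)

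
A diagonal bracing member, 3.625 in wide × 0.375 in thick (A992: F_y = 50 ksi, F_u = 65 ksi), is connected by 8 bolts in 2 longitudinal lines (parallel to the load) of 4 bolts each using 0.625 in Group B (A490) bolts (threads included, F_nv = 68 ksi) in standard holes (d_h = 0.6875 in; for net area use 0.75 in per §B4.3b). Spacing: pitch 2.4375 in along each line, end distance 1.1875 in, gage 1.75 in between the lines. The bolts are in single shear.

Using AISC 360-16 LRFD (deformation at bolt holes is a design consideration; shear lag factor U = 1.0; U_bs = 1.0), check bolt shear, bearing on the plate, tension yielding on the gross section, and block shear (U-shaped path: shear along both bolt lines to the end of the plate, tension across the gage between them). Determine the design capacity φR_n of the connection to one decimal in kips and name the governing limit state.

61.2 kips (gross-section yield governs)

Bolt shear: A_b = π(0.625)²/4 = 0.3068 in². φR_n = 0.75 × 68 × 0.3068 × 8 × 1 = 125.2 kips.
Bearing (0.375 in plate, F_u = 65 ksi): end bolts L_c = 1.1875 − 0.6875/2 = 0.84375, R_n = min(1.2×0.84375×0.375×65, 2.4×0.625×0.375×65) = 24.68 kips/bolt; interior L_c = 2.4375 − 0.6875 = 1.75, R_n = 36.563 kips/bolt. φR_n = 0.75 × (2×24.68 + 6×36.563) = 201.6 kips.
Tension yield (gross): A_g = 3.625×0.375 = 1.3594 in². φR_n = 0.90 × 50 × 1.3594 = 61.2 kips.
Block shear: shear path 2×[1.1875+3×2.4375] = 2×8.5 in, A_gv = 6.375, A_nv = 2×(8.5 − 3.5×0.75)×0.375 = 4.4063 in²; tension across gage: (1.75 − 1×0.75)×0.375 = 0.375 in². R_n = min(0.6×65×4.4063, 0.6×50×6.375) + 1.0×65×0.375 = min(171.85, 191.25) + 24.375 = 196.23 kips. φR_n = 0.75 × 196.23 = 147.2 kips.
Governing: min(125.2, 201.6, 61.2, 147.2) = 61.2 kips → gross-section yield.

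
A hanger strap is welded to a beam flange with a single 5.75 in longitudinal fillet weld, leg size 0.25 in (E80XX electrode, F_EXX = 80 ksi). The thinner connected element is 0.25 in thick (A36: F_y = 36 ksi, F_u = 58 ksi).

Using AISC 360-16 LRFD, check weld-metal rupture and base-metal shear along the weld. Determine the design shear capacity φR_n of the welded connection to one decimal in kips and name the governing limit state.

31.1 kips (base-metal shear governs)

Weld metal: throat = 0.707×0.25 = 0.17675 in, L = 5.75 in. φR_n = 0.75 × 0.6 × 80 × 0.17675 × 5.75 = 36.6 kips.
Base metal shear (0.25 in plate): yield φR_n = 1.0×0.6×36×0.25×5.75 = 31.1 kips; rupture φR_n = 0.75×0.6×58×0.25×5.75 = 37.5 kips; take 31.1 kips (yield).
Governing: min(36.6, 31.1) = 31.1 kips → base-metal shear.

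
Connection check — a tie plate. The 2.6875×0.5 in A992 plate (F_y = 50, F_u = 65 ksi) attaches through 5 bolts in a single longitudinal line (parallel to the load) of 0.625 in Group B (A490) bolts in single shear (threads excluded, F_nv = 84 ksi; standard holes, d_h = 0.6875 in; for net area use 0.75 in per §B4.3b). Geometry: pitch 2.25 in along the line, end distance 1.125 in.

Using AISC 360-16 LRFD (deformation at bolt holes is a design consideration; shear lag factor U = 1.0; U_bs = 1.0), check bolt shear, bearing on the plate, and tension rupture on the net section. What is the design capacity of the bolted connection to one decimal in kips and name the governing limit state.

47.2 kips (net-section rupture governs)

Bolt shear: A_b = π(0.625)²/4 = 0.3068 in². φR_n = 0.75 × 84 × 0.3068 × 5 × 1 = 96.6 kips.
Bearing (0.5 in plate, F_u = 65 ksi): end bolts L_c = 1.125 − 0.6875/2 = 0.78125, R_n = min(1.2×0.78125×0.5×65, 2.4×0.625×0.5×65) = 30.469 kips/bolt; interior L_c = 2.25 − 0.6875 = 1.5625, R_n = 48.75 kips/bolt. φR_n = 0.75 × (1×30.469 + 4×48.75) = 169.1 kips.
Tension rupture (net): A_n = (2.6875 − 1×0.75)×0.5 = 0.96875 in² (U = 1.0, A_e = A_n). φR_n = 0.75 × 65 × 0.96875 = 47.2 kips.
Governing: min(96.6, 169.1, 47.2) = 47.2 kips → net-section rupture.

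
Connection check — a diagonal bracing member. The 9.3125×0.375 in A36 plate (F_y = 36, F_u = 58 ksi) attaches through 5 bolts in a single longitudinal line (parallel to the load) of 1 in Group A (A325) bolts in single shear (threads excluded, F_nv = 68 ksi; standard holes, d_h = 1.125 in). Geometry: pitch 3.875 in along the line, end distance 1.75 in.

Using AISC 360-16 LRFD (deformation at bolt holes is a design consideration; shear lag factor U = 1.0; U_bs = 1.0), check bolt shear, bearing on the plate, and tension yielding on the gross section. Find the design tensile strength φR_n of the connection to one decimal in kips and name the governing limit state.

Bolt shear: A_b = π(1)²/4 = 0.7854 in². φR_n = 0.75 × 68 × 0.7854 × 5 × 1 = 200.3 kips.
Bearing (0.375 in plate, F_u = 58 ksi): end bolts L_c = 1.75 − 1.125/2 = 1.1875, R_n = min(1.2×1.1875×0.375×58, 2.4×1×0.375×58) = 30.994 kips/bolt; interior L_c = 3.875 − 1.125 = 2.75, R_n = 52.2 kips/bolt. φR_n = 0.75 × (1×30.994 + 4×52.2) = 179.8 kips.
Tension yield (gross): A_g = 9.3125×0.375 = 3.4922 in². φR_n = 0.90 × 36 × 3.4922 = 113.1 kips.
Governing: min(200.3, 179.8, 113.1) = 113.1 kips → gross-section yield.

113.1 kips (gross-section yield governs)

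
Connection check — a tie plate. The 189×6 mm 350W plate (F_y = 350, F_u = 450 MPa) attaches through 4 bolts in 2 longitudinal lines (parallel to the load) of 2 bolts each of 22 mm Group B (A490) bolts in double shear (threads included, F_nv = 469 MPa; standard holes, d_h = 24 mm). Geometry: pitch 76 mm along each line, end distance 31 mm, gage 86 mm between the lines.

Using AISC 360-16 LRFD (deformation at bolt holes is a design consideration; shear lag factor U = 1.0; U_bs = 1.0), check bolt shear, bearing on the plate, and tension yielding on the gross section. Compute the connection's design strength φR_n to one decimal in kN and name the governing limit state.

Bolt shear: A_b = π(22)²/4 = 380.13 mm². φR_n = 0.75 × 469 × 380.13 × 4 × 2 = 1069.7 kN.
Bearing (6 mm plate, F_u = 450 MPa): end bolts L_c = 31 − 24/2 = 19, R_n = min(1.2×19×6×450, 2.4×22×6×450) = 61.56 kN/bolt; interior L_c = 76 − 24 = 52, R_n = 142.56 kN/bolt. φR_n = 0.75 × (2×61.56 + 2×142.56) = 306.2 kN.
Tension yield (gross): A_g = 189×6 = 1134 mm². φR_n = 0.90 × 350 × 1134 = 357.2 kN.
Governing: min(1069.7, 306.2, 357.2) = 306.2 kN → bearing.

306.2 kN (bearing governs)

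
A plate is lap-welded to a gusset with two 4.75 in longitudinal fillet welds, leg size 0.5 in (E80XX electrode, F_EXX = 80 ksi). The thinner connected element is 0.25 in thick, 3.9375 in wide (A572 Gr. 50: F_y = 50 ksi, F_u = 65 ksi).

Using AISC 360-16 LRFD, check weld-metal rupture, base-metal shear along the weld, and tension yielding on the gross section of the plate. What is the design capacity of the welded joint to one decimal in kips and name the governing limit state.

44.3 kips (gross-section yield governs)

Weld metal: throat = 0.707×0.5 = 0.3535 in, L = 2×4.75 = 9.5 in. φR_n = 0.75 × 0.6 × 80 × 0.3535 × 9.5 = 120.9 kips.
Base metal shear (0.25 in plate): yield φR_n = 1.0×0.6×50×0.25×9.5 = 71.3 kips; rupture φR_n = 0.75×0.6×65×0.25×9.5 = 69.5 kips; take 69.5 kips (rupture).
Tension yield (gross): A_g = 3.9375×0.25 = 0.98438 in². φR_n = 0.90 × 50 × 0.98438 = 44.3 kips.
Governing: min(120.9, 69.5, 44.3) = 44.3 kips → gross-section yield.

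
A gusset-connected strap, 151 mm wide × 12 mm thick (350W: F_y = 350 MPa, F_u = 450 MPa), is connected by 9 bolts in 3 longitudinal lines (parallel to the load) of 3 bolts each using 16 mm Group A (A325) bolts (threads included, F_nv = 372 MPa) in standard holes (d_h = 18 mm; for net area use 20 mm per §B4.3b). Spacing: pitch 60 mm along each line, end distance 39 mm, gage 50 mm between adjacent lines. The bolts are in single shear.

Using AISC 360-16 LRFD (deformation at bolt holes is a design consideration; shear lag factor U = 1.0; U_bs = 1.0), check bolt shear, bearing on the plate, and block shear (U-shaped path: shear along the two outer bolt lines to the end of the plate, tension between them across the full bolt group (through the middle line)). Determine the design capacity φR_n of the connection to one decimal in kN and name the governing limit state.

504.9 kN (bolt shear governs)

Bolt shear: A_b = π(16)²/4 = 201.06 mm². φR_n = 0.75 × 372 × 201.06 × 9 × 1 = 504.9 kN.
Bearing (12 mm plate, F_u = 450 MPa): end bolts L_c = 39 − 18/2 = 30, R_n = min(1.2×30×12×450, 2.4×16×12×450) = 194.4 kN/bolt; interior L_c = 60 − 18 = 42, R_n = 207.36 kN/bolt. φR_n = 0.75 × (3×194.4 + 6×207.36) = 1370.5 kN.
Block shear: shear path 2×[39+2×60] = 2×159 mm, A_gv = 3816, A_nv = 2×(159 − 2.5×20)×12 = 2616 mm²; tension across gage: (100 − 2×20)×12 = 720 mm². R_n = min(0.6×450×2616, 0.6×350×3816) + 1.0×450×720 = min(706.32, 801.36) + 324 = 1030.3 kN. φR_n = 0.75 × 1030.3 = 772.7 kN.
Governing: min(504.9, 1370.5, 772.7) = 504.9 kN → bolt shear.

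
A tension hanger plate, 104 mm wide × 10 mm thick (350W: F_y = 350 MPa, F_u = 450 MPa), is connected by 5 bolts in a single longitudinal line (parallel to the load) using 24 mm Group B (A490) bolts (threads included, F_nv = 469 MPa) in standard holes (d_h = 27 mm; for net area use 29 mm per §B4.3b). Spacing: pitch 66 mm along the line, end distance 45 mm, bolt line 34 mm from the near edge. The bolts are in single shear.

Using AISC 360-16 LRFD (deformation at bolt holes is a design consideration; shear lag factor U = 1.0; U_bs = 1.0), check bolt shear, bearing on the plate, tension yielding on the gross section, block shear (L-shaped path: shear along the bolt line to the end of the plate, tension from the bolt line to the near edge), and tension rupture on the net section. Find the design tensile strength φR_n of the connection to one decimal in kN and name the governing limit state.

Bolt shear: A_b = π(24)²/4 = 452.39 mm². φR_n = 0.75 × 469 × 452.39 × 5 × 1 = 795.6 kN.
Bearing (10 mm plate, F_u = 450 MPa): end bolts L_c = 45 − 27/2 = 31.5, R_n = min(1.2×31.5×10×450, 2.4×24×10×450) = 170.1 kN/bolt; interior L_c = 66 − 27 = 39, R_n = 210.6 kN/bolt. φR_n = 0.75 × (1×170.1 + 4×210.6) = 759.4 kN.
Tension yield (gross): A_g = 104×10 = 1040 mm². φR_n = 0.90 × 350 × 1040 = 327.6 kN.
Block shear: shear path 1×[45+4×66] = 1×309 mm, A_gv = 3090, A_nv = 1×(309 − 4.5×29)×10 = 1785 mm²; tension to near edge: (34 − 0.5×29)×10 = 195 mm². R_n = min(0.6×450×1785, 0.6×350×3090) + 1.0×450×195 = min(481.95, 648.9) + 87.75 = 569.7 kN. φR_n = 0.75 × 569.7 = 427.3 kN.
Tension rupture (net): A_n = (104 − 1×29)×10 = 750 mm² (U = 1.0, A_e = A_n). φR_n = 0.75 × 450 × 750 = 253.1 kN.
Governing: min(795.6, 759.4, 327.6, 427.3, 253.1) = 253.1 kN → net-section rupture.

253.1 kN (net-section rupture governs)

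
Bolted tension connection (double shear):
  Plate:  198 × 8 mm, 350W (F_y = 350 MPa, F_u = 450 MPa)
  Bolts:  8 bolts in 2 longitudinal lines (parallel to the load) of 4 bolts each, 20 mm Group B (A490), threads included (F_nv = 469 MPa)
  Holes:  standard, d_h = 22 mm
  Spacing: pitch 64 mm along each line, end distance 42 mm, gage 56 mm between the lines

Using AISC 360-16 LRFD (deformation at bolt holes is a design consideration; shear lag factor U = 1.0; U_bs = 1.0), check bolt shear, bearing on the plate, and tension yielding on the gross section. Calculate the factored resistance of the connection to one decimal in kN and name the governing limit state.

Bolt shear: A_b = π(20)²/4 = 314.16 mm². φR_n = 0.75 × 469 × 314.16 × 8 × 2 = 1768.1 kN.
Bearing (8 mm plate, F_u = 450 MPa): end bolts L_c = 42 − 22/2 = 31, R_n = min(1.2×31×8×450, 2.4×20×8×450) = 133.92 kN/bolt; interior L_c = 64 − 22 = 42, R_n = 172.8 kN/bolt. φR_n = 0.75 × (2×133.92 + 6×172.8) = 978.5 kN.
Tension yield (gross): A_g = 198×8 = 1584 mm². φR_n = 0.90 × 350 × 1584 = 499.0 kN.
Governing: min(1768.1, 978.5, 499.0) = 499.0 kN → gross-section yield.

499.0 kN (gross-section yield governs)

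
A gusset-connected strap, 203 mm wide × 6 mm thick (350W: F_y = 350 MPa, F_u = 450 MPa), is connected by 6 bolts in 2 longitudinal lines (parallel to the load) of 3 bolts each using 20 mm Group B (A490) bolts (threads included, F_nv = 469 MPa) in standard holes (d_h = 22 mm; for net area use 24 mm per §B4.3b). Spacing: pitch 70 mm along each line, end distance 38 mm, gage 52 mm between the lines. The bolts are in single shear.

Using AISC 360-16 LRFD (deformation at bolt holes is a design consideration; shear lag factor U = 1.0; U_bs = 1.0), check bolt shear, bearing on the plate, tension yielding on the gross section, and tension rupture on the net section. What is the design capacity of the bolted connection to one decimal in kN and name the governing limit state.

313.9 kN (net-section rupture governs)

Bolt shear: A_b = π(20)²/4 = 314.16 mm². φR_n = 0.75 × 469 × 314.16 × 6 × 1 = 663.0 kN.
Bearing (6 mm plate, F_u = 450 MPa): end bolts L_c = 38 − 22/2 = 27, R_n = min(1.2×27×6×450, 2.4×20×6×450) = 87.48 kN/bolt; interior L_c = 70 − 22 = 48, R_n = 129.6 kN/bolt. φR_n = 0.75 × (2×87.48 + 4×129.6) = 520.0 kN.
Tension yield (gross): A_g = 203×6 = 1218 mm². φR_n = 0.90 × 350 × 1218 = 383.7 kN.
Tension rupture (net): A_n = (203 − 2×24)×6 = 930 mm² (U = 1.0, A_e = A_n). φR_n = 0.75 × 450 × 930 = 313.9 kN.
Governing: min(663.0, 520.0, 383.7, 313.9) = 313.9 kN → net-section rupture.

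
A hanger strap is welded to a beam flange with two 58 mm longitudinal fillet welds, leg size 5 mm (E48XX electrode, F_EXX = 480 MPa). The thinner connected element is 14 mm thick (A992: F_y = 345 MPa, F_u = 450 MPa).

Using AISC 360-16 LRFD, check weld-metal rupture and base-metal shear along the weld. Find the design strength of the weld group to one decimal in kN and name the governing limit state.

Weld metal: throat = 0.707×5 = 3.535 mm, L = 2×58 = 116 mm. φR_n = 0.75 × 0.6 × 480 × 3.535 × 116 = 88.6 kN.
Base metal shear (14 mm plate): yield φR_n = 1.0×0.6×345×14×116 = 336.2 kN; rupture φR_n = 0.75×0.6×450×14×116 = 328.9 kN; take 328.9 kN (rupture).
Governing: min(88.6, 328.9) = 88.6 kN → weld metal.

88.6 kN (weld metal governs)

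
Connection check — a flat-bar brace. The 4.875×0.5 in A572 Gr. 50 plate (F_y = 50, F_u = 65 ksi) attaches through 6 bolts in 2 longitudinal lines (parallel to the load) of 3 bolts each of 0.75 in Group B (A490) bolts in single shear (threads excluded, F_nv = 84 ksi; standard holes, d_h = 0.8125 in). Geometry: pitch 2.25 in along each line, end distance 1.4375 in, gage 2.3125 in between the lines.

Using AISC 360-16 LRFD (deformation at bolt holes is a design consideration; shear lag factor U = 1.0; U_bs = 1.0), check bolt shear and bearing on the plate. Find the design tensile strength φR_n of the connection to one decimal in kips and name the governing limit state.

Bolt shear: A_b = π(0.75)²/4 = 0.44179 in². φR_n = 0.75 × 84 × 0.44179 × 6 × 1 = 167.0 kips.
Bearing (0.5 in plate, F_u = 65 ksi): end bolts L_c = 1.4375 − 0.8125/2 = 1.03125, R_n = min(1.2×1.03125×0.5×65, 2.4×0.75×0.5×65) = 40.219 kips/bolt; interior L_c = 2.25 − 0.8125 = 1.4375, R_n = 56.063 kips/bolt. φR_n = 0.75 × (2×40.219 + 4×56.063) = 228.5 kips.
Governing: min(167.0, 228.5) = 167.0 kips → bolt shear.

167.0 kips (bolt shear governs)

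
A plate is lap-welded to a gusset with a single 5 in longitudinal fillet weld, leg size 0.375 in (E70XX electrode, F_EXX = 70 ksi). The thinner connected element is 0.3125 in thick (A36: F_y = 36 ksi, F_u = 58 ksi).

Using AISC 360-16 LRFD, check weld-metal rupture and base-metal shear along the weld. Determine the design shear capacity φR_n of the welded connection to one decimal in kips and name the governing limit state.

33.8 kips (base-metal shear governs)

Weld metal: throat = 0.707×0.375 = 0.26513 in, L = 5 in. φR_n = 0.75 × 0.6 × 70 × 0.26513 × 5 = 41.8 kips.
Base metal shear (0.3125 in plate): yield φR_n = 1.0×0.6×36×0.3125×5 = 33.8 kips; rupture φR_n = 0.75×0.6×58×0.3125×5 = 40.8 kips; take 33.8 kips (yield).
Governing: min(41.8, 33.8) = 33.8 kips → base-metal shear.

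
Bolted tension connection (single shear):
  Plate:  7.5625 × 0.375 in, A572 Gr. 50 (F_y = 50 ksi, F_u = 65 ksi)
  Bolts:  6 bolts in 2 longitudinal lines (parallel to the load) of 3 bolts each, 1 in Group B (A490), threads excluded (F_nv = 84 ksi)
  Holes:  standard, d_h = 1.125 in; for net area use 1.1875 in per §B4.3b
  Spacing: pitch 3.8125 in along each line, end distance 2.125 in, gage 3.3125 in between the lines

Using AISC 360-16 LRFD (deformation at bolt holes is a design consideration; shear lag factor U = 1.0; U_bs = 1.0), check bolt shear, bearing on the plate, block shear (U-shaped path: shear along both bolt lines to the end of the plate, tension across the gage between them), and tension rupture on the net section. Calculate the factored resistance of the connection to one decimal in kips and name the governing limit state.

Bolt shear: A_b = π(1)²/4 = 0.7854 in². φR_n = 0.75 × 84 × 0.7854 × 6 × 1 = 296.9 kips.
Bearing (0.375 in plate, F_u = 65 ksi): end bolts L_c = 2.125 − 1.125/2 = 1.5625, R_n = min(1.2×1.5625×0.375×65, 2.4×1×0.375×65) = 45.703 kips/bolt; interior L_c = 3.8125 − 1.125 = 2.6875, R_n = 58.5 kips/bolt. φR_n = 0.75 × (2×45.703 + 4×58.5) = 244.1 kips.
Block shear: shear path 2×[2.125+2×3.8125] = 2×9.75 in, A_gv = 7.3125, A_nv = 2×(9.75 − 2.5×1.1875)×0.375 = 5.0859 in²; tension across gage: (3.3125 − 1×1.1875)×0.375 = 0.79688 in². R_n = min(0.6×65×5.0859, 0.6×50×7.3125) + 1.0×65×0.79688 = min(198.35, 219.38) + 51.797 = 250.15 kips. φR_n = 0.75 × 250.15 = 187.6 kips.
Tension rupture (net): A_n = (7.5625 − 2×1.1875)×0.375 = 1.9453 in² (U = 1.0, A_e = A_n). φR_n = 0.75 × 65 × 1.9453 = 94.8 kips.
Governing: min(296.9, 244.1, 187.6, 94.8) = 94.8 kips → net-section rupture.

94.8 kips (net-section rupture governs)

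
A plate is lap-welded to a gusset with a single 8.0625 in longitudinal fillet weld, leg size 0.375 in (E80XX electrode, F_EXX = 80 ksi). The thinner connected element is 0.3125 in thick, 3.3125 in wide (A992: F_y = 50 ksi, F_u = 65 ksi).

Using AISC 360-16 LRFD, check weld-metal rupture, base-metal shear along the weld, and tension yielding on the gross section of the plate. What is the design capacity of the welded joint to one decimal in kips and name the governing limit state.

Weld metal: throat = 0.707×0.375 = 0.26513 in, L = 8.0625 in. φR_n = 0.75 × 0.6 × 80 × 0.26513 × 8.0625 = 77.0 kips.
Base metal shear (0.3125 in plate): yield φR_n = 1.0×0.6×50×0.3125×8.0625 = 75.6 kips; rupture φR_n = 0.75×0.6×65×0.3125×8.0625 = 73.7 kips; take 73.7 kips (rupture).
Tension yield (gross): A_g = 3.3125×0.3125 = 1.0352 in². φR_n = 0.90 × 50 × 1.0352 = 46.6 kips.
Governing: min(77.0, 73.7, 46.6) = 46.6 kips → gross-section yield.

46.6 kips (gross-section yield governs)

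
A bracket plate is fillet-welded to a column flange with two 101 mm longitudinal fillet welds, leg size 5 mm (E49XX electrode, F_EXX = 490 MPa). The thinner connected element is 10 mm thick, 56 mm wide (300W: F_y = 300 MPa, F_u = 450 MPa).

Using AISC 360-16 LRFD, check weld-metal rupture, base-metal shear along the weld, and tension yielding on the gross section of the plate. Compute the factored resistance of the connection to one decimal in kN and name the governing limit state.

Weld metal: throat = 0.707×5 = 3.535 mm, L = 2×101 = 202 mm. φR_n = 0.75 × 0.6 × 490 × 3.535 × 202 = 157.5 kN.
Base metal shear (10 mm plate): yield φR_n = 1.0×0.6×300×10×202 = 363.6 kN; rupture φR_n = 0.75×0.6×450×10×202 = 409.1 kN; take 363.6 kN (yield).
Tension yield (gross): A_g = 56×10 = 560 mm². φR_n = 0.90 × 300 × 560 = 151.2 kN.
Governing: min(157.5, 363.6, 151.2) = 151.2 kN → gross-section yield.

151.2 kN (gross-section yield governs)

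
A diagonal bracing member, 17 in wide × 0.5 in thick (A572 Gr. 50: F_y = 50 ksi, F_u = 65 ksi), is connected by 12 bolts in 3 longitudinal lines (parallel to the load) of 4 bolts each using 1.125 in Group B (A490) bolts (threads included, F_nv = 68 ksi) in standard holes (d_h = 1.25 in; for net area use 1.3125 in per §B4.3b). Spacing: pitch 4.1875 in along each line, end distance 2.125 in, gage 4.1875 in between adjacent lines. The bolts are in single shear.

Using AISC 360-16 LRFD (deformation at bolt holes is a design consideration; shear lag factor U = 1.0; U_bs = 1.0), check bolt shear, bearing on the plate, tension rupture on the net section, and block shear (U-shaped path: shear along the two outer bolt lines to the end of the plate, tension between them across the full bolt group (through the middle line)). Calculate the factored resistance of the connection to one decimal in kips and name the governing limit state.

318.4 kips (net-section rupture governs)

Bolt shear: A_b = π(1.125)²/4 = 0.99402 in². φR_n = 0.75 × 68 × 0.99402 × 12 × 1 = 608.3 kips.
Bearing (0.5 in plate, F_u = 65 ksi): end bolts L_c = 2.125 − 1.25/2 = 1.5, R_n = min(1.2×1.5×0.5×65, 2.4×1.125×0.5×65) = 58.5 kips/bolt; interior L_c = 4.1875 − 1.25 = 2.9375, R_n = 87.75 kips/bolt. φR_n = 0.75 × (3×58.5 + 9×87.75) = 723.9 kips.
Tension rupture (net): A_n = (17 − 3×1.3125)×0.5 = 6.5313 in² (U = 1.0, A_e = A_n). φR_n = 0.75 × 65 × 6.5313 = 318.4 kips.
Block shear: shear path 2×[2.125+3×4.1875] = 2×14.6875 in, A_gv = 14.688, A_nv = 2×(14.6875 − 3.5×1.3125)×0.5 = 10.094 in²; tension across gage: (8.375 − 2×1.3125)×0.5 = 2.875 in². R_n = min(0.6×65×10.094, 0.6×50×14.688) + 1.0×65×2.875 = min(393.67, 440.64) + 186.88 = 580.55 kips. φR_n = 0.75 × 580.55 = 435.4 kips.
Governing: min(608.3, 723.9, 318.4, 435.4) = 318.4 kips → net-section rupture.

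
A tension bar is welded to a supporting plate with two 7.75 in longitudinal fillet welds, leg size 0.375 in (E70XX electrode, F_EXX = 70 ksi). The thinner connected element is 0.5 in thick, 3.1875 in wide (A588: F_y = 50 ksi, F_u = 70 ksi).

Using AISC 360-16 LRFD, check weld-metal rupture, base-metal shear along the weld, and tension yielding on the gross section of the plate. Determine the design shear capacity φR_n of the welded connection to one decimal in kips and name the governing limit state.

Weld metal: throat = 0.707×0.375 = 0.26513 in, L = 2×7.75 = 15.5 in. φR_n = 0.75 × 0.6 × 70 × 0.26513 × 15.5 = 129.4 kips.
Base metal shear (0.5 in plate): yield φR_n = 1.0×0.6×50×0.5×15.5 = 232.5 kips; rupture φR_n = 0.75×0.6×70×0.5×15.5 = 244.1 kips; take 232.5 kips (yield).
Tension yield (gross): A_g = 3.1875×0.5 = 1.5938 in². φR_n = 0.90 × 50 × 1.5938 = 71.7 kips.
Governing: min(129.4, 232.5, 71.7) = 71.7 kips → gross-section yield.

71.7 kips (gross-section yield governs)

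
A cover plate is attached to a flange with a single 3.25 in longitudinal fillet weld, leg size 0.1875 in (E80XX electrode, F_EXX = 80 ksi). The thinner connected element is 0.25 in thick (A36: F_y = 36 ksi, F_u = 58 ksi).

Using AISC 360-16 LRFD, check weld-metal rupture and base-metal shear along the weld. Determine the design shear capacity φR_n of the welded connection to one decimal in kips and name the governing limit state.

Weld metal: throat = 0.707×0.1875 = 0.13256 in, L = 3.25 in. φR_n = 0.75 × 0.6 × 80 × 0.13256 × 3.25 = 15.5 kips.
Base metal shear (0.25 in plate): yield φR_n = 1.0×0.6×36×0.25×3.25 = 17.6 kips; rupture φR_n = 0.75×0.6×58×0.25×3.25 = 21.2 kips; take 17.6 kips (yield).
Governing: min(15.5, 17.6) = 15.5 kips → weld metal.

15.5 kips (weld metal governs)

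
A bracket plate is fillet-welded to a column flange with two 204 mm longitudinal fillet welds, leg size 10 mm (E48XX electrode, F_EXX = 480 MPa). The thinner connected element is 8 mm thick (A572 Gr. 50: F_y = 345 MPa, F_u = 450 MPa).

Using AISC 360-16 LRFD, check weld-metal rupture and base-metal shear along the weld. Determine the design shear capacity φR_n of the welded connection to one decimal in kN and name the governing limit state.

Weld metal: throat = 0.707×10 = 7.07 mm, L = 2×204 = 408 mm. φR_n = 0.75 × 0.6 × 480 × 7.07 × 408 = 623.1 kN.
Base metal shear (8 mm plate): yield φR_n = 1.0×0.6×345×8×408 = 675.6 kN; rupture φR_n = 0.75×0.6×450×8×408 = 661.0 kN; take 661.0 kN (rupture).
Governing: min(623.1, 661.0) = 623.1 kN → weld metal.

623.1 kN (weld metal governs)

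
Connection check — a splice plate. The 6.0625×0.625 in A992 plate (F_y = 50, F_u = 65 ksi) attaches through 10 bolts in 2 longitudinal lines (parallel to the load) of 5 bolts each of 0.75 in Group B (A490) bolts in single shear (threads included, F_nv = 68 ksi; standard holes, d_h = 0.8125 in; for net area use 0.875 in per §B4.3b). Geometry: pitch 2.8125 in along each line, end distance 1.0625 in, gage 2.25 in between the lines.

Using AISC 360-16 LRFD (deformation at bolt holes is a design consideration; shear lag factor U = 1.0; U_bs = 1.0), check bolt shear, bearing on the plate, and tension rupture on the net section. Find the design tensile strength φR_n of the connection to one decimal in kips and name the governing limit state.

131.4 kips (net-section rupture governs)

Bolt shear: A_b = π(0.75)²/4 = 0.44179 in². φR_n = 0.75 × 68 × 0.44179 × 10 × 1 = 225.3 kips.
Bearing (0.625 in plate, F_u = 65 ksi): end bolts L_c = 1.0625 − 0.8125/2 = 0.65625, R_n = min(1.2×0.65625×0.625×65, 2.4×0.75×0.625×65) = 31.992 kips/bolt; interior L_c = 2.8125 − 0.8125 = 2, R_n = 73.125 kips/bolt. φR_n = 0.75 × (2×31.992 + 8×73.125) = 486.7 kips.
Tension rupture (net): A_n = (6.0625 − 2×0.875)×0.625 = 2.6953 in² (U = 1.0, A_e = A_n). φR_n = 0.75 × 65 × 2.6953 = 131.4 kips.
Governing: min(225.3, 486.7, 131.4) = 131.4 kips → net-section rupture.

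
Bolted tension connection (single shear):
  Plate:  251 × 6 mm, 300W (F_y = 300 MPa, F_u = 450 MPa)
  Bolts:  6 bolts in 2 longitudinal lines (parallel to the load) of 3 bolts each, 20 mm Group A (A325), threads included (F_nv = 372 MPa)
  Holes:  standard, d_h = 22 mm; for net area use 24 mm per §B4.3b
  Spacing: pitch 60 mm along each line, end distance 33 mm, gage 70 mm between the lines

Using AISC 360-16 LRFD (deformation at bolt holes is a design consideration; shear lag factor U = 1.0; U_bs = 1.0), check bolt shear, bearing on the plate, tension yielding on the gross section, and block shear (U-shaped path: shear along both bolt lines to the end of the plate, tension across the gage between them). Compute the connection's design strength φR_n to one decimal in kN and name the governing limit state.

319.1 kN (block shear governs)

Bolt shear: A_b = π(20)²/4 = 314.16 mm². φR_n = 0.75 × 372 × 314.16 × 6 × 1 = 525.9 kN.
Bearing (6 mm plate, F_u = 450 MPa): end bolts L_c = 33 − 22/2 = 22, R_n = min(1.2×22×6×450, 2.4×20×6×450) = 71.28 kN/bolt; interior L_c = 60 − 22 = 38, R_n = 123.12 kN/bolt. φR_n = 0.75 × (2×71.28 + 4×123.12) = 476.3 kN.
Tension yield (gross): A_g = 251×6 = 1506 mm². φR_n = 0.90 × 300 × 1506 = 406.6 kN.
Block shear: shear path 2×[33+2×60] = 2×153 mm, A_gv = 1836, A_nv = 2×(153 − 2.5×24)×6 = 1116 mm²; tension across gage: (70 − 1×24)×6 = 276 mm². R_n = min(0.6×450×1116, 0.6×300×1836) + 1.0×450×276 = min(301.32, 330.48) + 124.2 = 425.52 kN. φR_n = 0.75 × 425.52 = 319.1 kN.
Governing: min(525.9, 476.3, 406.6, 319.1) = 319.1 kN → block shear.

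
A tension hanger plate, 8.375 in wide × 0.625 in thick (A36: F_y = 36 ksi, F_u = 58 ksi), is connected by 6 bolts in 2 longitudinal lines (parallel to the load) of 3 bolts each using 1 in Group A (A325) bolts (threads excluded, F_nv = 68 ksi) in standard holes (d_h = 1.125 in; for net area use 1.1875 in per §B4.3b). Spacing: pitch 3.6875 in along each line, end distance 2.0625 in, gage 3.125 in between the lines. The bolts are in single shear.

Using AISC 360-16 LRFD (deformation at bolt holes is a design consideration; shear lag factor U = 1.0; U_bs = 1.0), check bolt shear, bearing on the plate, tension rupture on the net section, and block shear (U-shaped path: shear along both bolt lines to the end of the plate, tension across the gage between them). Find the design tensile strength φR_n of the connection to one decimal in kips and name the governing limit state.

Bolt shear: A_b = π(1)²/4 = 0.7854 in². φR_n = 0.75 × 68 × 0.7854 × 6 × 1 = 240.3 kips.
Bearing (0.625 in plate, F_u = 58 ksi): end bolts L_c = 2.0625 − 1.125/2 = 1.5, R_n = min(1.2×1.5×0.625×58, 2.4×1×0.625×58) = 65.25 kips/bolt; interior L_c = 3.6875 − 1.125 = 2.5625, R_n = 87 kips/bolt. φR_n = 0.75 × (2×65.25 + 4×87) = 358.9 kips.
Tension rupture (net): A_n = (8.375 − 2×1.1875)×0.625 = 3.75 in² (U = 1.0, A_e = A_n). φR_n = 0.75 × 58 × 3.75 = 163.1 kips.
Block shear: shear path 2×[2.0625+2×3.6875] = 2×9.4375 in, A_gv = 11.797, A_nv = 2×(9.4375 − 2.5×1.1875)×0.625 = 8.0859 in²; tension across gage: (3.125 − 1×1.1875)×0.625 = 1.2109 in². R_n = min(0.6×58×8.0859, 0.6×36×11.797) + 1.0×58×1.2109 = min(281.39, 254.82) + 70.232 = 325.05 kips. φR_n = 0.75 × 325.05 = 243.8 kips.
Governing: min(240.3, 358.9, 163.1, 243.8) = 163.1 kips → net-section rupture.

163.1 kips (net-section rupture governs)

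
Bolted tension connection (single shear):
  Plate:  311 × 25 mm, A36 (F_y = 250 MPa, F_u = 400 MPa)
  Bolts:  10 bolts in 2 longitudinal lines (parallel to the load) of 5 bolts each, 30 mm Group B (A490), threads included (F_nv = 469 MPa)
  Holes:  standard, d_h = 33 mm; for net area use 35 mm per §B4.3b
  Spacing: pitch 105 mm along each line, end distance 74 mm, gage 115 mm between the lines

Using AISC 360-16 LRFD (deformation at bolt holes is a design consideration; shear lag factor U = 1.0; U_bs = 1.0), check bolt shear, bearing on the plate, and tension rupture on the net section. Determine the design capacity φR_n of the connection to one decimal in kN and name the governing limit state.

1807.5 kN (net-section rupture governs)

Bolt shear: A_b = π(30)²/4 = 706.86 mm². φR_n = 0.75 × 469 × 706.86 × 10 × 1 = 2486.4 kN.
Bearing (25 mm plate, F_u = 400 MPa): end bolts L_c = 74 − 33/2 = 57.5, R_n = min(1.2×57.5×25×400, 2.4×30×25×400) = 690 kN/bolt; interior L_c = 105 − 33 = 72, R_n = 720 kN/bolt. φR_n = 0.75 × (2×690 + 8×720) = 5355.0 kN.
Tension rupture (net): A_n = (311 − 2×35)×25 = 6025 mm² (U = 1.0, A_e = A_n). φR_n = 0.75 × 400 × 6025 = 1807.5 kN.
Governing: min(2486.4, 5355.0, 1807.5) = 1807.5 kN → net-section rupture.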